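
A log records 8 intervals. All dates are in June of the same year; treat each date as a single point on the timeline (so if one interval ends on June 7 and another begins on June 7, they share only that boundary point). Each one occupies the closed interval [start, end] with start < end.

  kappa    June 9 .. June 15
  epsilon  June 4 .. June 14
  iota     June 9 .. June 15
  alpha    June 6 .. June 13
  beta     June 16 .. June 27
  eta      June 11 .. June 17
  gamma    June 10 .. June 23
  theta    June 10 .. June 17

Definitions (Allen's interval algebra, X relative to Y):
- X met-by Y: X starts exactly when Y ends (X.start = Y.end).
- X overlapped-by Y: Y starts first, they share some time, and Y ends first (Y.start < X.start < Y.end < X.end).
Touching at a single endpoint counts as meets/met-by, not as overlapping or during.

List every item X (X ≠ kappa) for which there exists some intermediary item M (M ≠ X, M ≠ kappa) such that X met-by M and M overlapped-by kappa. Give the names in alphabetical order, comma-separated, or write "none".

none

Target kappa = [June 9, June 15].
Intermediaries M with M overlapped-by kappa: eta, gamma, theta.
Via eta — items with X met-by eta: none.
Via gamma — items with X met-by gamma: none.
Via theta — items with X met-by theta: none.
Union: none.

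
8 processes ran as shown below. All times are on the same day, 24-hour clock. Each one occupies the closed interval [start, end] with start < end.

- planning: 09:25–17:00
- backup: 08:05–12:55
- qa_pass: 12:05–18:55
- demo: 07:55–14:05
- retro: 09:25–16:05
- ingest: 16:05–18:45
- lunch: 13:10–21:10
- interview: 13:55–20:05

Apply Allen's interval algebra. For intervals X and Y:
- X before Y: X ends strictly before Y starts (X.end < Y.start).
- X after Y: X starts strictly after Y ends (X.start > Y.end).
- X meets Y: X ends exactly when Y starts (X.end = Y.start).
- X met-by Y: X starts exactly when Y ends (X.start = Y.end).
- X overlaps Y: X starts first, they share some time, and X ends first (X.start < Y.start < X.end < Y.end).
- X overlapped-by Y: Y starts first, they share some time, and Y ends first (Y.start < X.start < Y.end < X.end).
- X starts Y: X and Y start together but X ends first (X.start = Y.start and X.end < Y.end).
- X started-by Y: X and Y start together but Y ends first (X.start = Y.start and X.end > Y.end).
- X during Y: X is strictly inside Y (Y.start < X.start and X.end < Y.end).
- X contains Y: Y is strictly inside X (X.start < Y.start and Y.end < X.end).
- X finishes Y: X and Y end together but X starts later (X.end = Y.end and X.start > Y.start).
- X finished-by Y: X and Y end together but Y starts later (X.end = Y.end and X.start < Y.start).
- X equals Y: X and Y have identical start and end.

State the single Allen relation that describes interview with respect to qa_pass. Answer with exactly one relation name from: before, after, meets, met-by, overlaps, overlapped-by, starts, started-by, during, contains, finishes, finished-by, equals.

overlapped-by

interview = [13:55, 20:05]; qa_pass = [12:05, 18:55].
Compare endpoints: interview.start > qa_pass.start, interview.start < qa_pass.end, interview.end > qa_pass.start, interview.end > qa_pass.end.
That pattern is 'overlapped-by'.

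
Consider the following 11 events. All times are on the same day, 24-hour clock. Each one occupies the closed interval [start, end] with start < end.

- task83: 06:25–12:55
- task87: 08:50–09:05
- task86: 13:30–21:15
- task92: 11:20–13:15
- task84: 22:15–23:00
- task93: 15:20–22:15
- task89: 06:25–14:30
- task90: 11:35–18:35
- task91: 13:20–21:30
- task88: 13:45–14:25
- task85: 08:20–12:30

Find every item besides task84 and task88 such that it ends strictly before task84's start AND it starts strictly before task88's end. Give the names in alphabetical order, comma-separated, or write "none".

Conditions: its end is strictly before task84's start (X.end < 22:15) AND its start is strictly before task88's end (X.start < 14:25).
task83: end 12:55 < 22:15? ✓; start 06:25 < 14:25? ✓ → yes.
task85: end 12:30 < 22:15? ✓; start 08:20 < 14:25? ✓ → yes.
task86: end 21:15 < 22:15? ✓; start 13:30 < 14:25? ✓ → yes.
task87: end 09:05 < 22:15? ✓; start 08:50 < 14:25? ✓ → yes.
task89: end 14:30 < 22:15? ✓; start 06:25 < 14:25? ✓ → yes.
task90: end 18:35 < 22:15? ✓; start 11:35 < 14:25? ✓ → yes.
task91: end 21:30 < 22:15? ✓; start 13:20 < 14:25? ✓ → yes.
task92: end 13:15 < 22:15? ✓; start 11:20 < 14:25? ✓ → yes.
task93: end 22:15 < 22:15? ✗; start 15:20 < 14:25? ✗ → no.
Result: task83, task85, task86, task87, task89, task90, task91, task92.

task83, task85, task86, task87, task89, task90, task91, task92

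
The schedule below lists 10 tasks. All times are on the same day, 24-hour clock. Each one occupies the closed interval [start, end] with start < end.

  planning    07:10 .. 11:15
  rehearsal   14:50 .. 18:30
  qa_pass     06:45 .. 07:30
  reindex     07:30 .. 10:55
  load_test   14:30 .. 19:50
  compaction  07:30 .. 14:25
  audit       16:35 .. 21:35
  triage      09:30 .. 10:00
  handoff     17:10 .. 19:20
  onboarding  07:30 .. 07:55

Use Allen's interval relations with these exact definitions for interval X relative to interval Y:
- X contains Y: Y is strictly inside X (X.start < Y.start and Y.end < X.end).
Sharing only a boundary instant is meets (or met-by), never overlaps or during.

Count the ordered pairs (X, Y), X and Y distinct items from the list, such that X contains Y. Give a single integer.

8

Checking all 90 ordered pairs for relation 'contains'; matching pairs in alphabetical order:
(audit, handoff): audit contains handoff ✓
(compaction, triage): compaction contains triage ✓
(load_test, handoff): load_test contains handoff ✓
(load_test, rehearsal): load_test contains rehearsal ✓
(planning, onboarding): planning contains onboarding ✓
(planning, reindex): planning contains reindex ✓
(planning, triage): planning contains triage ✓
(reindex, triage): reindex contains triage ✓
Count: 8.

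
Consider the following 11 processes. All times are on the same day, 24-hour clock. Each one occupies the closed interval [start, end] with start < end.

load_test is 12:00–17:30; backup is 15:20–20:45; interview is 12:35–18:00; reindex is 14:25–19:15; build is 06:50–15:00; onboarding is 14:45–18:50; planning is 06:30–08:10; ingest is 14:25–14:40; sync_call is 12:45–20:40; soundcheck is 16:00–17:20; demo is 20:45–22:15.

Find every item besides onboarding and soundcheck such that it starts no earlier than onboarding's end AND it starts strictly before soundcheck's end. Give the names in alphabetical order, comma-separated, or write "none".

Conditions: its start is no earlier than onboarding's end (X.start >= 18:50) AND its start is strictly before soundcheck's end (X.start < 17:20).
backup: start 15:20 >= 18:50? ✗; start 15:20 < 17:20? ✓ → no.
build: start 06:50 >= 18:50? ✗; start 06:50 < 17:20? ✓ → no.
demo: start 20:45 >= 18:50? ✓; start 20:45 < 17:20? ✗ → no.
ingest: start 14:25 >= 18:50? ✗; start 14:25 < 17:20? ✓ → no.
interview: start 12:35 >= 18:50? ✗; start 12:35 < 17:20? ✓ → no.
load_test: start 12:00 >= 18:50? ✗; start 12:00 < 17:20? ✓ → no.
planning: start 06:30 >= 18:50? ✗; start 06:30 < 17:20? ✓ → no.
reindex: start 14:25 >= 18:50? ✗; start 14:25 < 17:20? ✓ → no.
sync_call: start 12:45 >= 18:50? ✗; start 12:45 < 17:20? ✓ → no.
Result: none.

none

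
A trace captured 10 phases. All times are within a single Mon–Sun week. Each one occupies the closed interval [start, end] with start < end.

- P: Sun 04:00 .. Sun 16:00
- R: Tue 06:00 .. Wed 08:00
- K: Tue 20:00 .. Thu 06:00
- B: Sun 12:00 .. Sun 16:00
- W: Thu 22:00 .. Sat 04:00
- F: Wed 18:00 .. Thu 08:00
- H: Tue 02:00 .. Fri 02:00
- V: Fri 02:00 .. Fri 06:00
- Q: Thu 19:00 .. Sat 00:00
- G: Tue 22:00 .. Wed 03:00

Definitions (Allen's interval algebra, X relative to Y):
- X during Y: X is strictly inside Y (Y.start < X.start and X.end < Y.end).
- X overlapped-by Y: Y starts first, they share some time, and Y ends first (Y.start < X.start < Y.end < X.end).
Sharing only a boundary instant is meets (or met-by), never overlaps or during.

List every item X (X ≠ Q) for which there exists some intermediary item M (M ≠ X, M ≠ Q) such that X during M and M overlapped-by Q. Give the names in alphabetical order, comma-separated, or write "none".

Target Q = [Thu 19:00, Sat 00:00].
Intermediaries M with M overlapped-by Q: W.
Via W — items with X during W: V.
Union: V.

V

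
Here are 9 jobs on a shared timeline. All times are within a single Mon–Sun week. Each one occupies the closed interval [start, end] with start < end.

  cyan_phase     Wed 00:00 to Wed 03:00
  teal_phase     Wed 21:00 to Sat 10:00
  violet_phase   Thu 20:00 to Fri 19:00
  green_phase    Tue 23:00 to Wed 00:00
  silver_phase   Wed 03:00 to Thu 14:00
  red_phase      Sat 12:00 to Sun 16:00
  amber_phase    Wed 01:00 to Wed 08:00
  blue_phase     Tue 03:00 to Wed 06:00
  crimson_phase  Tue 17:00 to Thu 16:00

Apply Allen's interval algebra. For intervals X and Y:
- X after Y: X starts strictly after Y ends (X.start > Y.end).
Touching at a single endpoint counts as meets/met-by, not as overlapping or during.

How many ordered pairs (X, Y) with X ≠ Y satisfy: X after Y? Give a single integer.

Checking all 72 ordered pairs for relation 'after'; matching pairs in alphabetical order:
(amber_phase, green_phase): amber_phase after green_phase ✓
(red_phase, amber_phase): red_phase after amber_phase ✓
(red_phase, blue_phase): red_phase after blue_phase ✓
(red_phase, crimson_phase): red_phase after crimson_phase ✓
(red_phase, cyan_phase): red_phase after cyan_phase ✓
(red_phase, green_phase): red_phase after green_phase ✓
(red_phase, silver_phase): red_phase after silver_phase ✓
(red_phase, teal_phase): red_phase after teal_phase ✓
(red_phase, violet_phase): red_phase after violet_phase ✓
(silver_phase, green_phase): silver_phase after green_phase ✓
(teal_phase, amber_phase): teal_phase after amber_phase ✓
(teal_phase, blue_phase): teal_phase after blue_phase ✓
(teal_phase, cyan_phase): teal_phase after cyan_phase ✓
(teal_phase, green_phase): teal_phase after green_phase ✓
(violet_phase, amber_phase): violet_phase after amber_phase ✓
(violet_phase, blue_phase): violet_phase after blue_phase ✓
(violet_phase, crimson_phase): violet_phase after crimson_phase ✓
(violet_phase, cyan_phase): violet_phase after cyan_phase ✓
(violet_phase, green_phase): violet_phase after green_phase ✓
(violet_phase, silver_phase): violet_phase after silver_phase ✓
Count: 20.

20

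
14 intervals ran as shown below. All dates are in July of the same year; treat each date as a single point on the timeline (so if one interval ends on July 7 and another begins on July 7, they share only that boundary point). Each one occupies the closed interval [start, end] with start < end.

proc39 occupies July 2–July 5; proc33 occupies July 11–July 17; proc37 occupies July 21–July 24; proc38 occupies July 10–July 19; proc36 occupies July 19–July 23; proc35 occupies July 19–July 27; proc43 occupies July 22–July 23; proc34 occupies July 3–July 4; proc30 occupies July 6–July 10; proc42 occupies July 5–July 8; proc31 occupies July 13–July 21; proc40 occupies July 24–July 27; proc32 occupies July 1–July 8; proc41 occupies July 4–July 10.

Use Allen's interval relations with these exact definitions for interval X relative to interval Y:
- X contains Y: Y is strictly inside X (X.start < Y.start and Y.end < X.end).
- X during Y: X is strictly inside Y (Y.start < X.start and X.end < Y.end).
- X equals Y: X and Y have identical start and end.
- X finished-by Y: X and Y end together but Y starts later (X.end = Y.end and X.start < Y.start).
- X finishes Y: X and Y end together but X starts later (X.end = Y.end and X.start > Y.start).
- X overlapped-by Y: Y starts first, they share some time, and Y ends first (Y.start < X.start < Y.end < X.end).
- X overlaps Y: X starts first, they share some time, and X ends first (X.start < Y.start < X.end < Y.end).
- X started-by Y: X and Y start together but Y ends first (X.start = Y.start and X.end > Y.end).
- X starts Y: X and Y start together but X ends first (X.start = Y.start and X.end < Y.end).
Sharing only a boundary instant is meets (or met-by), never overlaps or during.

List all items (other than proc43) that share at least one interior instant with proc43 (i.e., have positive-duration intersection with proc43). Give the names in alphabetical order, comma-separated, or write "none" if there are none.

proc35, proc36, proc37

Target proc43 = [July 22, July 23].
proc30 [July 6, July 10] → before → no.
proc31 [July 13, July 21] → before → no.
proc32 [July 1, July 8] → before → no.
proc33 [July 11, July 17] → before → no.
proc34 [July 3, July 4] → before → no.
proc35 [July 19, July 27] → contains → yes.
proc36 [July 19, July 23] → finished-by → yes.
proc37 [July 21, July 24] → contains → yes.
proc38 [July 10, July 19] → before → no.
proc39 [July 2, July 5] → before → no.
proc40 [July 24, July 27] → after → no.
proc41 [July 4, July 10] → before → no.
proc42 [July 5, July 8] → before → no.
Result: proc35, proc36, proc37.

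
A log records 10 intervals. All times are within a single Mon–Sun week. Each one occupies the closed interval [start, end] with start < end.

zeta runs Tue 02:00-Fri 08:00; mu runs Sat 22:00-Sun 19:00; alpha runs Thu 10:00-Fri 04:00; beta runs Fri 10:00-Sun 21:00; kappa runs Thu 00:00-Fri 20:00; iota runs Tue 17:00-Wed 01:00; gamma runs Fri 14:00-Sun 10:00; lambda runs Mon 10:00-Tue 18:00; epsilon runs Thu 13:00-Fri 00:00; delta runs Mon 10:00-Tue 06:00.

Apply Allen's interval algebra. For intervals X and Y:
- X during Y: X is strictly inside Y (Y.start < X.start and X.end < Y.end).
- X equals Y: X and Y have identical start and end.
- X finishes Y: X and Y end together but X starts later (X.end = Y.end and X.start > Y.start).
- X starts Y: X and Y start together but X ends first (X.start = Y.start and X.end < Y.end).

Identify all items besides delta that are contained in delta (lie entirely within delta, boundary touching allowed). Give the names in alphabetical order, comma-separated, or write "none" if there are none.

none

Target delta = [Mon 10:00, Tue 06:00].
alpha [Thu 10:00, Fri 04:00] → after → no.
beta [Fri 10:00, Sun 21:00] → after → no.
epsilon [Thu 13:00, Fri 00:00] → after → no.
gamma [Fri 14:00, Sun 10:00] → after → no.
iota [Tue 17:00, Wed 01:00] → after → no.
kappa [Thu 00:00, Fri 20:00] → after → no.
lambda [Mon 10:00, Tue 18:00] → started-by → no.
mu [Sat 22:00, Sun 19:00] → after → no.
zeta [Tue 02:00, Fri 08:00] → overlapped-by → no.
Result: none.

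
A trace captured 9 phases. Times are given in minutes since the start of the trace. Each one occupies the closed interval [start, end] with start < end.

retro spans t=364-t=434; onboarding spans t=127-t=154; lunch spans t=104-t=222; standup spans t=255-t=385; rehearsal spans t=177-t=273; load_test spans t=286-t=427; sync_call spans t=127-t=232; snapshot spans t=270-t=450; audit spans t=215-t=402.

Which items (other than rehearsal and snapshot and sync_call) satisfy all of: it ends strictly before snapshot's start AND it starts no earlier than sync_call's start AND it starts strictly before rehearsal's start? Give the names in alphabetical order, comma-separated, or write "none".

onboarding

Conditions: its end is strictly before snapshot's start (X.end < t=270) AND its start is no earlier than sync_call's start (X.start >= t=127) AND its start is strictly before rehearsal's start (X.start < t=177).
audit: end t=402 < t=270? ✗; start t=215 >= t=127? ✓; start t=215 < t=177? ✗ → no.
load_test: end t=427 < t=270? ✗; start t=286 >= t=127? ✓; start t=286 < t=177? ✗ → no.
lunch: end t=222 < t=270? ✓; start t=104 >= t=127? ✗; start t=104 < t=177? ✓ → no.
onboarding: end t=154 < t=270? ✓; start t=127 >= t=127? ✓; start t=127 < t=177? ✓ → yes.
retro: end t=434 < t=270? ✗; start t=364 >= t=127? ✓; start t=364 < t=177? ✗ → no.
standup: end t=385 < t=270? ✗; start t=255 >= t=127? ✓; start t=255 < t=177? ✗ → no.
Result: onboarding.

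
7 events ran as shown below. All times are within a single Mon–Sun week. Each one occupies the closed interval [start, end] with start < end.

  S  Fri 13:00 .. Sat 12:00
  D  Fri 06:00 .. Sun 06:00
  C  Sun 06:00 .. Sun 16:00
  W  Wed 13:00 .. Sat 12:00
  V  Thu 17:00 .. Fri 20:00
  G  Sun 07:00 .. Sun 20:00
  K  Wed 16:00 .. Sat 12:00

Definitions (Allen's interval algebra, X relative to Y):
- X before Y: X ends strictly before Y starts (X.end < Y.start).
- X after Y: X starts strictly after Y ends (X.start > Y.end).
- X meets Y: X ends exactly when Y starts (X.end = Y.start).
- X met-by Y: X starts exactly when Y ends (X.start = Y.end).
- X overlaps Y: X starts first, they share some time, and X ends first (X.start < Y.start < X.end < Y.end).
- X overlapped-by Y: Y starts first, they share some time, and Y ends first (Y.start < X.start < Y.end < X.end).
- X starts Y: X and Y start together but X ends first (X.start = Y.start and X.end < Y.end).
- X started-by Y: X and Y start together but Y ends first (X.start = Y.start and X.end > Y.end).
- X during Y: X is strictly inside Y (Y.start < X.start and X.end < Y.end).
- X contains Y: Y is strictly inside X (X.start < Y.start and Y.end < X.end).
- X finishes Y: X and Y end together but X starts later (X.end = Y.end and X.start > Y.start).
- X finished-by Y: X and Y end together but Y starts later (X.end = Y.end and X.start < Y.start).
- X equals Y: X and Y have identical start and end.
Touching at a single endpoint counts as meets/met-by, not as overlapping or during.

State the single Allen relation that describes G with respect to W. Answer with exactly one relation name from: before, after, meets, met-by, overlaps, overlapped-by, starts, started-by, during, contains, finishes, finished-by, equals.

after

G = [Sun 07:00, Sun 20:00]; W = [Wed 13:00, Sat 12:00].
Compare endpoints: G.start > W.start, G.start > W.end, G.end > W.start, G.end > W.end.
That pattern is 'after'.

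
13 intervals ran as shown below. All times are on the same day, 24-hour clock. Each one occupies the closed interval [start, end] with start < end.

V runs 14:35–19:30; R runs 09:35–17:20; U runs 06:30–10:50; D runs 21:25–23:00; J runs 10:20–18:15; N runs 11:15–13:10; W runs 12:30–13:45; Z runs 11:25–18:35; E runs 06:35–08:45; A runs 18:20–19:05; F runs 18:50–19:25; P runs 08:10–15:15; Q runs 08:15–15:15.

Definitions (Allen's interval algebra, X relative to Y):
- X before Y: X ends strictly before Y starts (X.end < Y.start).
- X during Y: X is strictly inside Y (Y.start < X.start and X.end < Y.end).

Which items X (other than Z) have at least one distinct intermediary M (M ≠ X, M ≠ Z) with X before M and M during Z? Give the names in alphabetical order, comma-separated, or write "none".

Target Z = [11:25, 18:35].
Intermediaries M with M during Z: W.
Via W — items with X before W: E, U.
Union: E, U.

E, U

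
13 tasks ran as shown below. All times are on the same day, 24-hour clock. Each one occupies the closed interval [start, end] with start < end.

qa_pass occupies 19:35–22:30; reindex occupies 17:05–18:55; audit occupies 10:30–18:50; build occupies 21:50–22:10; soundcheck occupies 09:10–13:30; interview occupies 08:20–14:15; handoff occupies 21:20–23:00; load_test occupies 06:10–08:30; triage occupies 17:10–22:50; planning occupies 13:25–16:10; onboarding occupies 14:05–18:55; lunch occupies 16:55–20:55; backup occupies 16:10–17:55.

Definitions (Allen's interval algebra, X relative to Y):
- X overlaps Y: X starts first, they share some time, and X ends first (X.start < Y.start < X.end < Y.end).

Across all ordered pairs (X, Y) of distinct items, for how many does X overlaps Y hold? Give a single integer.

Checking all 156 ordered pairs for relation 'overlaps'; matching pairs in alphabetical order:
(audit, lunch): audit overlaps lunch ✓
(audit, onboarding): audit overlaps onboarding ✓
(audit, reindex): audit overlaps reindex ✓
(audit, triage): audit overlaps triage ✓
(backup, lunch): backup overlaps lunch ✓
(backup, reindex): backup overlaps reindex ✓
(backup, triage): backup overlaps triage ✓
(interview, audit): interview overlaps audit ✓
(interview, onboarding): interview overlaps onboarding ✓
(interview, planning): interview overlaps planning ✓
(load_test, interview): load_test overlaps interview ✓
(lunch, qa_pass): lunch overlaps qa_pass ✓
(lunch, triage): lunch overlaps triage ✓
(onboarding, lunch): onboarding overlaps lunch ✓
(onboarding, triage): onboarding overlaps triage ✓
(planning, onboarding): planning overlaps onboarding ✓
(qa_pass, handoff): qa_pass overlaps handoff ✓
(reindex, triage): reindex overlaps triage ✓
(soundcheck, audit): soundcheck overlaps audit ✓
(soundcheck, planning): soundcheck overlaps planning ✓
(triage, handoff): triage overlaps handoff ✓
Count: 21.

21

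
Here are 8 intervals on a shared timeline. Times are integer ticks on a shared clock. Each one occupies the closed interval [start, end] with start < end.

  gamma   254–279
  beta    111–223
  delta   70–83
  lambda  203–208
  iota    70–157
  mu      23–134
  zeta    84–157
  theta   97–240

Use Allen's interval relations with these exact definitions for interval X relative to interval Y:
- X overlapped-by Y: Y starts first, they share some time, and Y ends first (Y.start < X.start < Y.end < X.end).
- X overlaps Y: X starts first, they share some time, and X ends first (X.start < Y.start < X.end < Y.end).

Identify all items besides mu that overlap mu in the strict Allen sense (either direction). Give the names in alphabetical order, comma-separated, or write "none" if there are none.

Target mu = [23, 134].
beta [111, 223] → overlapped-by → yes.
delta [70, 83] → during → no.
gamma [254, 279] → after → no.
iota [70, 157] → overlapped-by → yes.
lambda [203, 208] → after → no.
theta [97, 240] → overlapped-by → yes.
zeta [84, 157] → overlapped-by → yes.
Result: beta, iota, theta, zeta.

beta, iota, theta, zeta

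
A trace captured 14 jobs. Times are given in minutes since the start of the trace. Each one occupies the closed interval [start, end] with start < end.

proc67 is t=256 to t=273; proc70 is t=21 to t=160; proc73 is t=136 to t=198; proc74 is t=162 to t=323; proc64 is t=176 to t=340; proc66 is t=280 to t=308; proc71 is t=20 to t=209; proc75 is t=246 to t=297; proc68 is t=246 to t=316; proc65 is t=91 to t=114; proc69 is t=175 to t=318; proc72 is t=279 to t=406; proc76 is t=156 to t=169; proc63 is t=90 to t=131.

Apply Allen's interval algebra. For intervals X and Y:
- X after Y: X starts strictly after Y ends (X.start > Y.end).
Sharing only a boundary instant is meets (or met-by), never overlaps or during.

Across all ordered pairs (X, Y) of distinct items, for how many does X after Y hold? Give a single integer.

Checking all 182 ordered pairs for relation 'after'; matching pairs in alphabetical order:
(proc64, proc63): proc64 after proc63 ✓
(proc64, proc65): proc64 after proc65 ✓
(proc64, proc70): proc64 after proc70 ✓
(proc64, proc76): proc64 after proc76 ✓
(proc66, proc63): proc66 after proc63 ✓
(proc66, proc65): proc66 after proc65 ✓
(proc66, proc67): proc66 after proc67 ✓
(proc66, proc70): proc66 after proc70 ✓
(proc66, proc71): proc66 after proc71 ✓
(proc66, proc73): proc66 after proc73 ✓
(proc66, proc76): proc66 after proc76 ✓
(proc67, proc63): proc67 after proc63 ✓
(proc67, proc65): proc67 after proc65 ✓
(proc67, proc70): proc67 after proc70 ✓
(proc67, proc71): proc67 after proc71 ✓
(proc67, proc73): proc67 after proc73 ✓
(proc67, proc76): proc67 after proc76 ✓
(proc68, proc63): proc68 after proc63 ✓
(proc68, proc65): proc68 after proc65 ✓
(proc68, proc70): proc68 after proc70 ✓
(proc68, proc71): proc68 after proc71 ✓
(proc68, proc73): proc68 after proc73 ✓
(proc68, proc76): proc68 after proc76 ✓
(proc69, proc63): proc69 after proc63 ✓
... plus 23 further pairs not listed.
Count: 47.

47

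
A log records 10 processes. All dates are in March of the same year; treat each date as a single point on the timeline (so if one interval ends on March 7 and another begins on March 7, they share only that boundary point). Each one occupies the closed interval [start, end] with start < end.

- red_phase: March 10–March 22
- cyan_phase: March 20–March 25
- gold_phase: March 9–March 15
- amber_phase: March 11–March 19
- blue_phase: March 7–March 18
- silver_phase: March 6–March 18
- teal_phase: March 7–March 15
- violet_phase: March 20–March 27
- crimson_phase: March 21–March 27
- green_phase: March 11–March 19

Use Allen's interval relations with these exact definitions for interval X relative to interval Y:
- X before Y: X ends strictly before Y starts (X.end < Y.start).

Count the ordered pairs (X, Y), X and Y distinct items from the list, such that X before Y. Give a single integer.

18

Checking all 90 ordered pairs for relation 'before'; matching pairs in alphabetical order:
(amber_phase, crimson_phase): amber_phase before crimson_phase ✓
(amber_phase, cyan_phase): amber_phase before cyan_phase ✓
(amber_phase, violet_phase): amber_phase before violet_phase ✓
(blue_phase, crimson_phase): blue_phase before crimson_phase ✓
(blue_phase, cyan_phase): blue_phase before cyan_phase ✓
(blue_phase, violet_phase): blue_phase before violet_phase ✓
(gold_phase, crimson_phase): gold_phase before crimson_phase ✓
(gold_phase, cyan_phase): gold_phase before cyan_phase ✓
(gold_phase, violet_phase): gold_phase before violet_phase ✓
(green_phase, crimson_phase): green_phase before crimson_phase ✓
(green_phase, cyan_phase): green_phase before cyan_phase ✓
(green_phase, violet_phase): green_phase before violet_phase ✓
(silver_phase, crimson_phase): silver_phase before crimson_phase ✓
(silver_phase, cyan_phase): silver_phase before cyan_phase ✓
(silver_phase, violet_phase): silver_phase before violet_phase ✓
(teal_phase, crimson_phase): teal_phase before crimson_phase ✓
(teal_phase, cyan_phase): teal_phase before cyan_phase ✓
(teal_phase, violet_phase): teal_phase before violet_phase ✓
Count: 18.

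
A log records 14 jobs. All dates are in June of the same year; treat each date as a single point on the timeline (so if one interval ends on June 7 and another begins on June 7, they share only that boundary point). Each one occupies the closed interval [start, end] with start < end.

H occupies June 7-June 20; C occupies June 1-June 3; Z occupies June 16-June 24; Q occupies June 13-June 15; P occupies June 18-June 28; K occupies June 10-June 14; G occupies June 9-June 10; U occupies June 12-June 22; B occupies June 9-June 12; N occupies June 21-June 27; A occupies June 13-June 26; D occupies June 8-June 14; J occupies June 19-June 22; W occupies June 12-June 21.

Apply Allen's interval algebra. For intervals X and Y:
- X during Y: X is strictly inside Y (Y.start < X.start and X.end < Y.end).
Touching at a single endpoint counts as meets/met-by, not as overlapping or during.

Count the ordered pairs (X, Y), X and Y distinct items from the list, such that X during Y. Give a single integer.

14

Checking all 182 ordered pairs for relation 'during'; matching pairs in alphabetical order:
(B, D): B during D ✓
(B, H): B during H ✓
(D, H): D during H ✓
(G, D): G during D ✓
(G, H): G during H ✓
(J, A): J during A ✓
(J, P): J during P ✓
(J, Z): J during Z ✓
(K, H): K during H ✓
(N, P): N during P ✓
(Q, H): Q during H ✓
(Q, U): Q during U ✓
(Q, W): Q during W ✓
(Z, A): Z during A ✓
Count: 14.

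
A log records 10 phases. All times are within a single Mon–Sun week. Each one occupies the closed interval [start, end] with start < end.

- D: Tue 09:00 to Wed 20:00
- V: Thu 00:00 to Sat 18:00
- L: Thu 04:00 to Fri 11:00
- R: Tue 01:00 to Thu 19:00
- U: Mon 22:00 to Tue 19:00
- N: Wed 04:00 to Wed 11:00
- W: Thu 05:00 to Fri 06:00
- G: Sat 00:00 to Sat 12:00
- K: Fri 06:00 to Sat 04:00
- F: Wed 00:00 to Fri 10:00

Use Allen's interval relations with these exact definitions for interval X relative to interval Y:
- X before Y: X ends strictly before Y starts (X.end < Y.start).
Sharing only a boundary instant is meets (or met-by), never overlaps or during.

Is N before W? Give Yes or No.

Yes

N = [Wed 04:00, Wed 11:00], W = [Thu 05:00, Fri 06:00].
Actual relation of N to W: before.
Asked whether 'before' holds → Yes.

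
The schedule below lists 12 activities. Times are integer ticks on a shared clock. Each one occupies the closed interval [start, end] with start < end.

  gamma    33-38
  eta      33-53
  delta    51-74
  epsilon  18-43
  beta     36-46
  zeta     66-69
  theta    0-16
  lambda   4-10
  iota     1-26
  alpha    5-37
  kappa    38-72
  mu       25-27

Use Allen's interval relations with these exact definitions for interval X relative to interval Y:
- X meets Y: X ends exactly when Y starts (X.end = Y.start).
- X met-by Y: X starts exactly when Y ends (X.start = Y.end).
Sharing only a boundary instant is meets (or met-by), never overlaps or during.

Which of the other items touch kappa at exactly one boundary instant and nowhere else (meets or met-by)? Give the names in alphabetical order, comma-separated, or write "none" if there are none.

Target kappa = [38, 72].
alpha [5, 37] → before → no.
beta [36, 46] → overlaps → no.
delta [51, 74] → overlapped-by → no.
epsilon [18, 43] → overlaps → no.
eta [33, 53] → overlaps → no.
gamma [33, 38] → meets → yes.
iota [1, 26] → before → no.
lambda [4, 10] → before → no.
mu [25, 27] → before → no.
theta [0, 16] → before → no.
zeta [66, 69] → during → no.
Result: gamma.

gamma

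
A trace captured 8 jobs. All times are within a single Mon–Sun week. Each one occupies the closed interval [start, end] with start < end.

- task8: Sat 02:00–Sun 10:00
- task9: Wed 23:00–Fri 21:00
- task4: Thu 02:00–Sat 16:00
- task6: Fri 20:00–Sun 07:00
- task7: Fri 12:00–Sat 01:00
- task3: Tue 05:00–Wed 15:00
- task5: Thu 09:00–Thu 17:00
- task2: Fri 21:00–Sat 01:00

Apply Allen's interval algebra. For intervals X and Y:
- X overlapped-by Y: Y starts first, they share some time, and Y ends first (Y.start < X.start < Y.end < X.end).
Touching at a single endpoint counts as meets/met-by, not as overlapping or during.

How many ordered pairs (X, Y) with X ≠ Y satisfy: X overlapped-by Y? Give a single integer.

Checking all 56 ordered pairs for relation 'overlapped-by'; matching pairs in alphabetical order:
(task4, task9): task4 overlapped-by task9 ✓
(task6, task4): task6 overlapped-by task4 ✓
(task6, task7): task6 overlapped-by task7 ✓
(task6, task9): task6 overlapped-by task9 ✓
(task7, task9): task7 overlapped-by task9 ✓
(task8, task4): task8 overlapped-by task4 ✓
(task8, task6): task8 overlapped-by task6 ✓
Count: 7.

7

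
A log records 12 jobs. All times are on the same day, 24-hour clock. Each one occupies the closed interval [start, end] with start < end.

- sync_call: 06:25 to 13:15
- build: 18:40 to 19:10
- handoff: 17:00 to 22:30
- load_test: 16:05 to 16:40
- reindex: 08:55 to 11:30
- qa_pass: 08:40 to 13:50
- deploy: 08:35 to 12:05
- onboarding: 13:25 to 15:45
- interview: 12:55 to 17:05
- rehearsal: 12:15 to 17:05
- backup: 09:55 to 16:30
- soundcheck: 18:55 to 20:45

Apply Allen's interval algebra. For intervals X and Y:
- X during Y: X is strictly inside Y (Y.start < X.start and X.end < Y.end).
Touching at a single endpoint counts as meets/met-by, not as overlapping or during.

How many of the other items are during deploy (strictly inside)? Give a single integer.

1

Target deploy = [08:35, 12:05].
backup [09:55, 16:30] → overlapped-by → no.
build [18:40, 19:10] → after → no.
handoff [17:00, 22:30] → after → no.
interview [12:55, 17:05] → after → no.
load_test [16:05, 16:40] → after → no.
onboarding [13:25, 15:45] → after → no.
qa_pass [08:40, 13:50] → overlapped-by → no.
rehearsal [12:15, 17:05] → after → no.
reindex [08:55, 11:30] → during → counts.
soundcheck [18:55, 20:45] → after → no.
sync_call [06:25, 13:15] → contains → no.
Total: 1.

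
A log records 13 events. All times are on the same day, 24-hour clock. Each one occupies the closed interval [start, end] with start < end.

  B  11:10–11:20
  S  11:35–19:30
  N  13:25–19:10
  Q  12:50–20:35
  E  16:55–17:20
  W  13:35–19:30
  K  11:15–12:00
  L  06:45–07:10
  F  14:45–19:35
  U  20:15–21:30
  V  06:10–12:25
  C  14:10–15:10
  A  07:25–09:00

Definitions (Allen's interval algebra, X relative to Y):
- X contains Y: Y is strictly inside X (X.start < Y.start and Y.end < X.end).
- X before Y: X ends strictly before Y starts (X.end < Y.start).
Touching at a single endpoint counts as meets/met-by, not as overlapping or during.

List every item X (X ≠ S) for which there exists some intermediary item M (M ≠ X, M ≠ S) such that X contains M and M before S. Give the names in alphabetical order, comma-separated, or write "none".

Target S = [11:35, 19:30].
Intermediaries M with M before S: A, B, L.
Via A — items with X contains A: V.
Via B — items with X contains B: V.
Via L — items with X contains L: V.
Union: V.

V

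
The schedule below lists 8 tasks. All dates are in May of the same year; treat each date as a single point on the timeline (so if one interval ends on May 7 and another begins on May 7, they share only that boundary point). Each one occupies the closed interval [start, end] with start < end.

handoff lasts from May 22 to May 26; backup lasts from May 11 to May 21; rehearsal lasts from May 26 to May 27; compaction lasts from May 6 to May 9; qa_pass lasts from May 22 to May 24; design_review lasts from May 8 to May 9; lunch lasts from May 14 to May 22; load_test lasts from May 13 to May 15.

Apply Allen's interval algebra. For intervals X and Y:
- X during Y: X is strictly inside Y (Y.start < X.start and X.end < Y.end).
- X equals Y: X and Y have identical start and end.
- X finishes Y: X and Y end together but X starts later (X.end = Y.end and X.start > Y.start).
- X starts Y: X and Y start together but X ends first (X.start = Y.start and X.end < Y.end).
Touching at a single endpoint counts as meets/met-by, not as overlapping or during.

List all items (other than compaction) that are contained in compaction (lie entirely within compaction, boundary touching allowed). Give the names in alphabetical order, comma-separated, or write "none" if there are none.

Target compaction = [May 6, May 9].
backup [May 11, May 21] → after → no.
design_review [May 8, May 9] → finishes → yes.
handoff [May 22, May 26] → after → no.
load_test [May 13, May 15] → after → no.
lunch [May 14, May 22] → after → no.
qa_pass [May 22, May 24] → after → no.
rehearsal [May 26, May 27] → after → no.
Result: design_review.

design_review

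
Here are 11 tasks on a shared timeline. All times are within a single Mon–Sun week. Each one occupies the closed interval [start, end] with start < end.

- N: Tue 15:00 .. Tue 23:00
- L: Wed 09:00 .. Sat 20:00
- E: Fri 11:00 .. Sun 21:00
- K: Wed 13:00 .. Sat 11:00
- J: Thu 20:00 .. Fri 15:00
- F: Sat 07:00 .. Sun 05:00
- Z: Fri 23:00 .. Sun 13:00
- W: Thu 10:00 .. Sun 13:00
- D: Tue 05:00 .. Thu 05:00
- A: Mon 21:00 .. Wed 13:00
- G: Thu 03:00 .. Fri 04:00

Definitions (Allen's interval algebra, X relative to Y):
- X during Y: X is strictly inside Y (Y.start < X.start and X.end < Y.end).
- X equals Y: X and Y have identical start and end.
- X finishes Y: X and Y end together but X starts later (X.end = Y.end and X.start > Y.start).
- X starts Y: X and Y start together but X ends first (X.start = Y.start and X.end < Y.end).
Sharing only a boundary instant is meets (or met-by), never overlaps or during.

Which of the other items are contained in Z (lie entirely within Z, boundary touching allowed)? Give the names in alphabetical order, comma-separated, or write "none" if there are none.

Target Z = [Fri 23:00, Sun 13:00].
A [Mon 21:00, Wed 13:00] → before → no.
D [Tue 05:00, Thu 05:00] → before → no.
E [Fri 11:00, Sun 21:00] → contains → no.
F [Sat 07:00, Sun 05:00] → during → yes.
G [Thu 03:00, Fri 04:00] → before → no.
J [Thu 20:00, Fri 15:00] → before → no.
K [Wed 13:00, Sat 11:00] → overlaps → no.
L [Wed 09:00, Sat 20:00] → overlaps → no.
N [Tue 15:00, Tue 23:00] → before → no.
W [Thu 10:00, Sun 13:00] → finished-by → no.
Result: F.

F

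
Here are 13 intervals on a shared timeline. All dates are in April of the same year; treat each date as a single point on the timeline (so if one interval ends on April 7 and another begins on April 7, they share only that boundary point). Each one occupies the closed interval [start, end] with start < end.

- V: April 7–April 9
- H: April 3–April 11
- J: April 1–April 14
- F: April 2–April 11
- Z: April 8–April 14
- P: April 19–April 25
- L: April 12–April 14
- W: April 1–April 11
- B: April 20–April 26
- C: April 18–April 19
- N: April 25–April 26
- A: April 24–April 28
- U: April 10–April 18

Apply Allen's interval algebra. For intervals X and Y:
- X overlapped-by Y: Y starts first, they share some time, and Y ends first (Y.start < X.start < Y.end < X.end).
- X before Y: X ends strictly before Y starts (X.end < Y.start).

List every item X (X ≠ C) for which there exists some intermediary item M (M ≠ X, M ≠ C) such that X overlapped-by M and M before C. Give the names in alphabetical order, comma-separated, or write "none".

U, Z

Target C = [April 18, April 19].
Intermediaries M with M before C: F, H, J, L, V, W, Z.
Via F — items with X overlapped-by F: U, Z.
Via H — items with X overlapped-by H: U, Z.
Via J — items with X overlapped-by J: U.
Via L — items with X overlapped-by L: none.
Via V — items with X overlapped-by V: Z.
Via W — items with X overlapped-by W: U, Z.
Via Z — items with X overlapped-by Z: U.
Union: U, Z.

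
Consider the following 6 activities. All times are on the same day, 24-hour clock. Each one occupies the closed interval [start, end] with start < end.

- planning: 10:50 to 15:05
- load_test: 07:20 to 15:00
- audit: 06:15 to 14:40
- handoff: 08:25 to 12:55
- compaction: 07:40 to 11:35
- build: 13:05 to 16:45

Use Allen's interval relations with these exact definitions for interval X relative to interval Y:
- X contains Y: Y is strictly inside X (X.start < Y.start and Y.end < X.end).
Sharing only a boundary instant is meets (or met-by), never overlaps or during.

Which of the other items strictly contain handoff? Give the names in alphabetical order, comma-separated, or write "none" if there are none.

audit, load_test

Target handoff = [08:25, 12:55].
audit [06:15, 14:40] → contains → yes.
build [13:05, 16:45] → after → no.
compaction [07:40, 11:35] → overlaps → no.
load_test [07:20, 15:00] → contains → yes.
planning [10:50, 15:05] → overlapped-by → no.
Result: audit, load_test.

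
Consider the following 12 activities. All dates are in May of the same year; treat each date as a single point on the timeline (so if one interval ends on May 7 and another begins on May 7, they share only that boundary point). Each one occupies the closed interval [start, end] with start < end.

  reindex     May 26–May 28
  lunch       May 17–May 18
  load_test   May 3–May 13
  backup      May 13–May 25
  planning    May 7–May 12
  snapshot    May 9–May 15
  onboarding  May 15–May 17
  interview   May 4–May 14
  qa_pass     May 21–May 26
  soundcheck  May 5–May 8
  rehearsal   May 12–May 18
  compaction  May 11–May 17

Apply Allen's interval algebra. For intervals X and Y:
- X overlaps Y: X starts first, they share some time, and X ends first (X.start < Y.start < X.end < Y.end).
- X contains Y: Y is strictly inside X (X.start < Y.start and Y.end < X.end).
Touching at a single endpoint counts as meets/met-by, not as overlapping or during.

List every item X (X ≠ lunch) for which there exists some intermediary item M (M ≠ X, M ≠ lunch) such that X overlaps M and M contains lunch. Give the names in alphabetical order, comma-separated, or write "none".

compaction, interview, rehearsal, snapshot

Target lunch = [May 17, May 18].
Intermediaries M with M contains lunch: backup.
Via backup — items with X overlaps backup: compaction, interview, rehearsal, snapshot.
Union: compaction, interview, rehearsal, snapshot.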